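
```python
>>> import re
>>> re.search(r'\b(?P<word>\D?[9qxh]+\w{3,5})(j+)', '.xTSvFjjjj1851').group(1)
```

'xTSvFj'

The match spans [1:10] → 'xTSvFjjjj'.
Captured: group 1 = 'xTSvFj', group 2 = 'jjj'.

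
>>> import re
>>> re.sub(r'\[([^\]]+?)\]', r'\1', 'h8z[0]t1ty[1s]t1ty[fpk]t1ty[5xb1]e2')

'h8z0t1ty1st1tyfpkt1ty5xb1e2'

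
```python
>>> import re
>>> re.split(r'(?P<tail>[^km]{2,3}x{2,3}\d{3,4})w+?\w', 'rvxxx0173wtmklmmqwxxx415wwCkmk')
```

['', 'rvxxx0173', 'mklmm', 'qwxxx415', 'Ckmk']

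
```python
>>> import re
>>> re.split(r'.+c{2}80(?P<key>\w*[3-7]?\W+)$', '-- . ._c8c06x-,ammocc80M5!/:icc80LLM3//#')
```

['', 'LLM3//#', '']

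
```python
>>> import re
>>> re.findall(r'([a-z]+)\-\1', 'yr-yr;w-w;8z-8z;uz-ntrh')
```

['yr', 'w']

`\1` has to match the exact text group 1 already captured.
Walking the string: at [0:5] match 'yr-yr', group 1 = 'yr'; at [6:9] match 'w-w', group 1 = 'w'.
With a single group, `findall` returns only what that group captured — 2 items.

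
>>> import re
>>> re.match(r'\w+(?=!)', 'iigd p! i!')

`re.match` only tries the pattern at the start of the string.
Here the string doesn't start with a match, so the call returns None.

None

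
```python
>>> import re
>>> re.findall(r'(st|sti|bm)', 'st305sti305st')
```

['st', 'st', 'st']

Alternation tries branches left to right and keeps the first one that lets the overall match succeed at that position.
Walking the string: at [0:2] match 'st', group 1 = 'st'; at [5:7] match 'st', group 1 = 'st'; at [11:13] match 'st', group 1 = 'st'.
Because there's exactly one group, `findall` drops the full match and keeps group 1 from each hit.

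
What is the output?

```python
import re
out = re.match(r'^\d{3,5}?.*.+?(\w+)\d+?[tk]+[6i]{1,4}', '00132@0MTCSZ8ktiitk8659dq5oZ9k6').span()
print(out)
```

This matches anchored at the start of the string; then 3 to 5 of a digit (lazy); then zero or more of any character, then one or more of any character (lazy); then one or more of a word character (captured); then one or more of a digit (lazy), then one or more of one of [tk], then 1 to 4 of one of [6i].
`re.match` won't scan ahead — the pattern has to work from the very first character.
The match spans [0:31] → '00132@0MTCSZ8ktiitk8659dq5oZ9k6'.
Captured: group 1 = 'Z'.

(0, 31)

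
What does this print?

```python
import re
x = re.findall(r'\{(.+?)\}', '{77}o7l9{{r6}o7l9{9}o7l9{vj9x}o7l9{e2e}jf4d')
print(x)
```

The `?` after the quantifier makes it lazy — it takes as little as possible before letting the rest of the pattern try.
`findall` collects group 1 from each match (5 total).

['77', '{r6', '9', 'vj9x', 'e2e']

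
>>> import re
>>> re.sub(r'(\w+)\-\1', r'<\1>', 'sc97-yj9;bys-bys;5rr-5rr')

A backreference is literal: `\1` must see the identical characters the first group matched.
Matches: at [9:16] → 'bys-bys'; at [17:24] → '5rr-5rr'.
The replacement refers to a captured group, so each match is rewritten using its own captured text.

'sc97-yj9;<bys>;<5rr>'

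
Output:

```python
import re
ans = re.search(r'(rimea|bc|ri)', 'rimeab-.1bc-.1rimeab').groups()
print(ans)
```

('rimea',)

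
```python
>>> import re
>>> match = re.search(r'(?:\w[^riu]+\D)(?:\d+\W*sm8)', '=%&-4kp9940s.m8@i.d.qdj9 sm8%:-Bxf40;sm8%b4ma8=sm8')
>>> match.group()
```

'i.d.qdj9 sm8%:-Bxf40;sm8%b4ma8=sm8'

Pattern: a word character, then one or more of any character except [riu], then a non-digit (non-capturing group); then one or more of a digit, then zero or more of a non-word character, then the literal 'sm8' (non-capturing group).
The match spans [16:50] → 'i.d.qdj9 sm8%:-Bxf40;sm8%b4ma8=sm8'.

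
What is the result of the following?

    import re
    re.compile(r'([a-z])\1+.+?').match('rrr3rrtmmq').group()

'rrr3'

`re.match` won't scan ahead — the pattern has to work from the very first character.
The match spans [0:4] → 'rrr3'.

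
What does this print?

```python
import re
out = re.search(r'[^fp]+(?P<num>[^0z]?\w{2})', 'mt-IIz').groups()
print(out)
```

This matches one or more of any character except [fp]; then optionally any character except [0z], then exactly 2 of a word character (captured as 'num').
`search` walks the string left to right and returns the first match it finds.
The match spans [0:6] → 'mt-IIz'.
Captured: group 1 = 'Iz'.

('Iz',)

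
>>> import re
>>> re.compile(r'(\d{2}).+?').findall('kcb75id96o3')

This matches exactly 2 of a digit (captured); then one or more of any character (lazy).
Matches: at [3:6] match '75i', group 1 = '75'; at [7:10] match '96o', group 1 = '96'.
`findall` collects group 1 from each match (2 total).

['75', '96']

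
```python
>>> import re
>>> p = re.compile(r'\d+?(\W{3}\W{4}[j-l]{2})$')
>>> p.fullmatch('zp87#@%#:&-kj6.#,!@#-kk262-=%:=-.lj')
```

None

The pattern matches one or more of a digit (lazy); then exactly 3 of a non-word character, then exactly 4 of a non-word character, then exactly 2 of a character in [j-l] (captured); then anchored at the end.
`re.fullmatch` requires the pattern to consume the entire string.
Here the string isn't matched end-to-end, so the call returns None.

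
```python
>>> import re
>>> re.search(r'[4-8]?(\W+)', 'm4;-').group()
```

'4;-'

This matches optionally a character in [4-8]; then one or more of a non-word character (captured).
Unlike `match`, `search` isn't anchored — it looks for the pattern anywhere in the string.
The match spans [1:4] → '4;-'.
Captured: group 1 = ';-'.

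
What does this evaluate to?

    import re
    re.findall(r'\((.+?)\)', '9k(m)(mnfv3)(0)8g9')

Walking the string: at [2:5] match '(m)', group 1 = 'm'; at [5:12] match '(mnfv3)', group 1 = 'mnfv3'; at [12:15] match '(0)', group 1 = '0'.
Because there's exactly one group, `findall` drops the full match and keeps group 1 from each hit.

['m', 'mnfv3', '0']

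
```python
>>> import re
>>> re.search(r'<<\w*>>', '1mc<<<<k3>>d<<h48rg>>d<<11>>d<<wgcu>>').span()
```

(5, 11)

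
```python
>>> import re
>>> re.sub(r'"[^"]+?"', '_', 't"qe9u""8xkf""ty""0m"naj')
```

't____naj'

Every occurrence is swapped for '_'.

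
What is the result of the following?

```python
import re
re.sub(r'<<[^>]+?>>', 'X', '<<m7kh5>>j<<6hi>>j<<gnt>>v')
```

Matches: at [0:9] → '<<m7kh5>>'; at [10:17] → '<<6hi>>'; at [18:25] → '<<gnt>>'.
`sub` substitutes 'X' at each match site.

'XjXjXv'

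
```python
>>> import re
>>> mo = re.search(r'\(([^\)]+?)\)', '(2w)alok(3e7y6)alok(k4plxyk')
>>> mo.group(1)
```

'2w'

The match spans [0:4] → '(2w)'.
Captured: group 1 = '2w'.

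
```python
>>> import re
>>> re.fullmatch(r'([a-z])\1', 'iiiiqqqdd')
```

None

The backreference `\1` re-matches whatever the first group consumed, character for character.
`fullmatch` succeeds only if the pattern covers the string from start to end.
Here there's no way to consume every character, so the call returns None.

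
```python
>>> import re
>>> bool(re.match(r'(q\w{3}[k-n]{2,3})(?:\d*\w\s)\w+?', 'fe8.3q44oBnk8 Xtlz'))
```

False

`re.match` only tries the pattern at the start of the string.
Here the string doesn't start with a match, so the call returns None, and `bool(None)` is False.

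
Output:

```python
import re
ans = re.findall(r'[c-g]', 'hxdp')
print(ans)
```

['d']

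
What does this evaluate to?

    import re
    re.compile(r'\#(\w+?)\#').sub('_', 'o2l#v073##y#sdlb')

'o2l__sdlb'

Matches: at [3:9] → '#v073#'; at [9:12] → '#y#'.
Every occurrence is swapped for '_'.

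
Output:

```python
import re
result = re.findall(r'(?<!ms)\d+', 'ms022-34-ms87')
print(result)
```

`(?!…)`/`(?<!…)` only lets a position through if the neighbouring text does NOT match; no characters are consumed.
`findall` yields the raw match text (3 of them) because the pattern has no groups.

['22', '34', '7']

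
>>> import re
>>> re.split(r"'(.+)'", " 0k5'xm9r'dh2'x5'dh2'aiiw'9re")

[' 0k5', "xm9r'dh2'x5'dh2'aiiw", '9re']

Matches to split on: at [4:26] → "'xm9r'dh2'x5'dh2'aiiw'".
With a capturing group present, the delimiter's captured portion is kept in the result list.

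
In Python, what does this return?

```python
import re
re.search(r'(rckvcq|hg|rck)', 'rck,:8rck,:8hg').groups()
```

('rck',)

The match spans [0:3] → 'rck'.
Captured: group 1 = 'rck'.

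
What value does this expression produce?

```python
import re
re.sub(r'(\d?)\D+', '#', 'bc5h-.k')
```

Each match is replaced by '#'.

'##'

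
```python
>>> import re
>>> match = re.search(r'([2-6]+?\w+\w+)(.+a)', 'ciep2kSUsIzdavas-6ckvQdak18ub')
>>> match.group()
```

This matches one or more of a character in [2-6] (lazy), then one or more of a word character, then one or more of a word character (captured); then one or more of any character, then the literal 'a' (captured).
Unlike `match`, `search` isn't anchored — it looks for the pattern anywhere in the string.
The match spans [4:24] → '2kSUsIzdavas-6ckvQda'.
Captured: group 1 = '2kSUsIzdavas', group 2 = '-6ckvQda'.

'2kSUsIzdavas-6ckvQda'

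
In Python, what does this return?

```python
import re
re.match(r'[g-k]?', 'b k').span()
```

(0, 0)

`re.match` won't scan ahead — the pattern has to work from the very first character.
The match spans [0:0] → ''.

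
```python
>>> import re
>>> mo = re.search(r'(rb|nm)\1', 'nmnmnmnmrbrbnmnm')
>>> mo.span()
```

(0, 4)

`\1` is not a pattern — it's the concrete string captured by group 1, re-applied verbatim.
The match spans [0:4] → 'nmnm'.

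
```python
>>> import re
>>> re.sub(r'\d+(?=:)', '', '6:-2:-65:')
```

':-:-:'

Lookahead/lookbehind check context without consuming it, so the matched span excludes the asserted characters.
Matches: at [0:1] → '6'; at [3:4] → '2'; at [6:8] → '65'.
Each match is replaced by ''.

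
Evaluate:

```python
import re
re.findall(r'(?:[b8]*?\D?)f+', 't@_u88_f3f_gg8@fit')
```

['88_f', 'f', '8@f']

The pattern matches zero or more of one of [b8] (lazy), then optionally a non-digit (non-capturing group); then one or more of a literal 'f'.
Scanning left to right: at [4:8] → '88_f'; at [9:10] → 'f'; at [13:16] → '8@f'.
Since nothing is captured, `findall` lists the 3 matched substrings directly.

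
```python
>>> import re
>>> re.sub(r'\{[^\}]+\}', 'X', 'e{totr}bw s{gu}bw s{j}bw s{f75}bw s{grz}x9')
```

Matches: at [1:7] → '{totr}'; at [11:15] → '{gu}'; at [19:22] → '{j}'; at [26:31] → '{f75}'; at [35:40] → '{grz}'.
Every occurrence is swapped for 'X'.

'eXbw sXbw sXbw sXbw sXx9'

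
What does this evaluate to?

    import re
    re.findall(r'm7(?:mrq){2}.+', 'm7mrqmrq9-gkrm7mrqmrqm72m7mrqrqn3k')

Pattern: the literal 'm7', then the literal 'mrq' repeated 2 times; then one or more of any character.
Matches: at [0:34] → 'm7mrqmrq9-gkrm7mrqmrqm72m7mrqrqn3k'.
No capturing groups, so `findall` returns the 1 full match string.

['m7mrqmrq9-gkrm7mrqmrqm72m7mrqrqn3k']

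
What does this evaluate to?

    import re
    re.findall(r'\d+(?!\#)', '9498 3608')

['9498', '3608']

The negative lookahead/lookbehind blocks any match where the forbidden context is present.
Matches: at [0:4] → '9498'; at [5:9] → '3608'.
No capturing groups, so `findall` returns the 2 full match strings.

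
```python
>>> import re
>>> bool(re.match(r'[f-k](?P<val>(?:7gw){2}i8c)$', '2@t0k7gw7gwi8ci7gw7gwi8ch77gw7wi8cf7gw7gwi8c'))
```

False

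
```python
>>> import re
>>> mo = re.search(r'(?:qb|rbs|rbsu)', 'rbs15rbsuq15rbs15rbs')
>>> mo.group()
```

'rbs'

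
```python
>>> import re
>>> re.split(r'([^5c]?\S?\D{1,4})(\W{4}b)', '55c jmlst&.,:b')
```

['55c', ' jmlst', '&.,:b', '']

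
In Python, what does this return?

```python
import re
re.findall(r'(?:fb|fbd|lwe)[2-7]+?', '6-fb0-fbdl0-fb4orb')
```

`findall` yields the raw match text (1 of them) because the pattern has no groups.

['fb4']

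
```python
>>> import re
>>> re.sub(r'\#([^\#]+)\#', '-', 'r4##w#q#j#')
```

Matches: at [3:6] → '#w#'; at [7:10] → '#j#'.
`sub` substitutes '-' at each match site.

'r4#-q-'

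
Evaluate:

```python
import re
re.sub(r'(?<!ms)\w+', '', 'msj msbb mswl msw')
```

'   '

`(?!…)`/`(?<!…)` only lets a position through if the neighbouring text does NOT match; no characters are consumed.
Matches: at [0:3] → 'msj'; at [4:8] → 'msbb'; at [9:13] → 'mswl'; at [14:17] → 'msw'.
Each match is replaced by ''.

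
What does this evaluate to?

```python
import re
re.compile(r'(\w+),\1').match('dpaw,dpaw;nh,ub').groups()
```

('dpaw',)

The match spans [0:9] → 'dpaw,dpaw'.
Captured: group 1 = 'dpaw'.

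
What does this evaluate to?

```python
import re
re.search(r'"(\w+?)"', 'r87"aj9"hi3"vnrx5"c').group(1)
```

The match spans [3:8] → '"aj9"'.
Captured: group 1 = 'aj9'.

'aj9'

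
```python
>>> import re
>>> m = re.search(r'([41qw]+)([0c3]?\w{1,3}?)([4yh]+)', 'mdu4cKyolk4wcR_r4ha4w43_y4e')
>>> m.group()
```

'4cKy'

Pattern: one or more of one of [41qw] (captured); then optionally one of [0c3], then 1 to 3 of a word character (lazy) (captured); then one or more of one of [4yh] (captured).
`re.search` scans for the first position where the pattern succeeds.
The match spans [3:7] → '4cKy'.
Captured: group 1 = '4', group 2 = 'cK', group 3 = 'y'.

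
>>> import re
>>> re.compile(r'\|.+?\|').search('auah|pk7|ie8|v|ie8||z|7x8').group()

A non-greedy quantifier consumes as few characters as it can — just enough that the remainder of the pattern still matches from where it stops; whatever follows it matches normally.
`search` walks the string left to right and returns the first match it finds.
The match spans [4:9] → '|pk7|'.

'|pk7|'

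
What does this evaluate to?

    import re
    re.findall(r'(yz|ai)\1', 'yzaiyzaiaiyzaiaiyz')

['ai', 'ai']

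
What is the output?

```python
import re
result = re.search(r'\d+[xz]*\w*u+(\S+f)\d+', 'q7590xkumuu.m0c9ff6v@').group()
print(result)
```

7590xkumuu.m0c9ff6

Pattern: one or more of a digit; then zero or more of one of [xz], then zero or more of a word character, then one or more of the literal 'u'; then one or more of a non-whitespace character, then a literal 'f' (captured); then one or more of a digit.
The match spans [1:19] → '7590xkumuu.m0c9ff6'.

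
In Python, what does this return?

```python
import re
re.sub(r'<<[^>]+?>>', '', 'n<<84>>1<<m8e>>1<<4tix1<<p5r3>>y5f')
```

'n11y5f'

Each match is replaced by ''.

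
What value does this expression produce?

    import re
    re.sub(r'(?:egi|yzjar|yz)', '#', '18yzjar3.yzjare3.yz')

Alternation tries branches left to right and keeps the first one that lets the overall match succeed at that position.
Matches: at [2:7] → 'yzjar'; at [9:14] → 'yzjar'; at [17:19] → 'yz'.
Each match is replaced by '#'.

'18#3.#e3.#'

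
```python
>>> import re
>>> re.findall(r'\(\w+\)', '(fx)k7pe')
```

Scanning left to right: at [0:4] → '(fx)'.
No capturing groups, so `findall` returns the 1 full match string.

['(fx)']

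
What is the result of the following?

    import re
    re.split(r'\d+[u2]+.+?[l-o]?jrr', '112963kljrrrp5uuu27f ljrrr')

['', 'rp', 'r']

A `+?`/`*?`/`{m,n}?` starts at its minimum and grows only as far as needed for what follows to match.
Splitting on the pattern gives 3 pieces.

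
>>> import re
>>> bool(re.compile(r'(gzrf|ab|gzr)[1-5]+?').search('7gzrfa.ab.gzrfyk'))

False

Here the pattern never matches, so the call returns None, and `bool(None)` is False.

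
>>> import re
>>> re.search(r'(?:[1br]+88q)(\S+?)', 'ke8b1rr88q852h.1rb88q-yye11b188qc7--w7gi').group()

'b1rr88q8'

This matches one or more of one of [1br], then the literal '88q' (non-capturing group); then one or more of a non-whitespace character (lazy) (captured).
The `?` after the quantifier makes it lazy — it takes as little as possible before letting the rest of the pattern try.
Unlike `match`, `search` isn't anchored — it looks for the pattern anywhere in the string.
The match spans [3:11] → 'b1rr88q8'.
Captured: group 1 = '8'.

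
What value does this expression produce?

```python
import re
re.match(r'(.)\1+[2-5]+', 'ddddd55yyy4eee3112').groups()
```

`\1` is not a pattern — it's the concrete string captured by group 1, re-applied verbatim.
`re.match` only tries the pattern at the start of the string.
The match spans [0:7] → 'ddddd55'.
Captured: group 1 = 'd'.

('d',)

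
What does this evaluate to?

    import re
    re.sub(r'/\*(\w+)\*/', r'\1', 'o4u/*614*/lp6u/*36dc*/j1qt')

Matches: at [3:10] → '/*614*/'; at [14:22] → '/*36dc*/'.
The replacement refers to a captured group, so each match is rewritten using its own captured text.

'o4u614lp6u36dcj1qt'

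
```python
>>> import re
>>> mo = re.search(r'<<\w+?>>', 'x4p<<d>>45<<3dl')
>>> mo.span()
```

`re.search` tries every starting position until one works.
The match spans [3:8] → '<<d>>'.

(3, 8)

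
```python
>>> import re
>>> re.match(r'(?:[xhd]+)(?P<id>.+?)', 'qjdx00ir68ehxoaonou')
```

None

`match` is anchored at position 0; if the pattern doesn't fit there, it returns None.
Here position 0 doesn't satisfy it, so the call returns None.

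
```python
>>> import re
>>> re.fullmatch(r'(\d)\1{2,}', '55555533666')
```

None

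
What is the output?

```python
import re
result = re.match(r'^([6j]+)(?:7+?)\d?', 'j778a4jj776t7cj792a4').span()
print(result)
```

(0, 3)

`re.match` only tries the pattern at the start of the string.
The match spans [0:3] → 'j77'.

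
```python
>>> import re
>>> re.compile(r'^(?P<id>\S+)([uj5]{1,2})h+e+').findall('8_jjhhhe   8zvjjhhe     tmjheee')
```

[('8_j', 'j')]

This matches anchored at the start of the string; then one or more of a non-whitespace character (captured as 'id'); then 1 to 2 of one of [uj5] (captured); then one or more of the literal 'h', then one or more of the literal 'e'.
Walking the string: at [0:8] match '8_jjhhhe', groups = ('8_j', 'j').
Multiple groups make `findall` return tuples — one 2-tuple for the one match.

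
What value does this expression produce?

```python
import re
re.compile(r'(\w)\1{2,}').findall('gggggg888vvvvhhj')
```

['g', '8', 'v']

`\1` has to match the exact text group 1 already captured.
Walking the string: at [0:6] match 'gggggg', group 1 = 'g'; at [6:9] match '888', group 1 = '8'; at [9:13] match 'vvvv', group 1 = 'v'.
Because there's exactly one group, `findall` drops the full match and keeps group 1 from each hit.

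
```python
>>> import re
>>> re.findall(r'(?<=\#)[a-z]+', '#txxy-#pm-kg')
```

The lookaround is zero-width — it requires the adjacent text to match without consuming it, so the asserted text isn't part of the match.
With no groups in the pattern, `findall` gives back each whole match — 2 here.

['txxy', 'pm']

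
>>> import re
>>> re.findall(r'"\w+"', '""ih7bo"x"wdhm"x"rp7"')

Matches: at [1:8] → '"ih7bo"'; at [9:15] → '"wdhm"'; at [16:21] → '"rp7"'.
`findall` yields the raw match text (3 of them) because the pattern has no groups.

['"ih7bo"', '"wdhm"', '"rp7"']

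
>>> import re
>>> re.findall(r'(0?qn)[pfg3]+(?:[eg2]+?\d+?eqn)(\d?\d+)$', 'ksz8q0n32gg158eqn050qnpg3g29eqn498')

[('0qn', '498')]

The pattern matches optionally a literal '0', then the literal 'qn' (captured); then one or more of one of [pfg3]; then one or more of one of [eg2] (lazy), then one or more of a digit (lazy), then the literal 'eqn' (non-capturing group); then optionally a digit, then one or more of a digit (captured); then anchored at the end.
Matches: at [19:34] match '0qnpg3g29eqn498', groups = ('0qn', '498').
`findall` packs the 2 group values into a tuple for every match.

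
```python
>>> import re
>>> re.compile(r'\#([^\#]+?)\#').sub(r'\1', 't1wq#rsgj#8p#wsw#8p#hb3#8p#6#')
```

't1wqrsgj8pwsw8phb38p6'

Matches: at [4:10] → '#rsgj#'; at [12:17] → '#wsw#'; at [19:24] → '#hb3#'; at [26:29] → '#6#'.
Each match is replaced using the text its own group 1 captured.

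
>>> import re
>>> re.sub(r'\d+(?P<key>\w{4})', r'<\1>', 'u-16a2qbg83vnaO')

'u-<a2qb>g<vnaO>'

Pattern: one or more of a digit; then exactly 4 of a word character (captured as 'key').
The replacement refers to a captured group, so each match is rewritten using its own captured text.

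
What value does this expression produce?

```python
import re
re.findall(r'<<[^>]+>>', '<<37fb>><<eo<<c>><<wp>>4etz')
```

['<<37fb>>', '<<eo<<c>>', '<<wp>>']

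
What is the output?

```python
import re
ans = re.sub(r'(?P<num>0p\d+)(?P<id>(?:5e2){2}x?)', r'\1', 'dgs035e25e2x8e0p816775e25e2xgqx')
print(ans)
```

dgs035e25e2x8e0p81677gqx

The pattern matches the literal '0p', then one or more of a digit (captured as 'num'); then the literal '5e2' repeated 2 times, then optionally a literal 'x' (captured as 'id').
Matches: at [14:28] → '0p816775e25e2x'.
The replacement refers to a captured group, so each match is rewritten using its own captured text.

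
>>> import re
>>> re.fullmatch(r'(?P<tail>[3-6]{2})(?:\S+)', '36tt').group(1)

This matches exactly 2 of a character in [3-6] (captured as 'tail'); then one or more of a non-whitespace character (non-capturing group).
`re.fullmatch` requires the pattern to consume the entire string.
The match spans [0:4] → '36tt'.
Captured: group 1 = '36'.

'36'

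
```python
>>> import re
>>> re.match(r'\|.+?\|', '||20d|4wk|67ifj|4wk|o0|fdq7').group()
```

A non-greedy quantifier consumes as few characters as it can — just enough that the remainder of the pattern still matches from where it stops; whatever follows it matches normally.
`match` is anchored at position 0; if the pattern doesn't fit there, it returns None.
The match spans [0:6] → '||20d|'.

'||20d|'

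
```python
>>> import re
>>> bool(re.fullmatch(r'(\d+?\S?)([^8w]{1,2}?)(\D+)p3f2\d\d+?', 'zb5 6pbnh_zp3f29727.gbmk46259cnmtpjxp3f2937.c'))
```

This matches one or more of a digit (lazy), then optionally a non-whitespace character (captured); then 1 to 2 of any character except [8w] (lazy) (captured); then one or more of a non-digit (captured); then the literal 'p3', then the literal 'f2', then a digit; then one or more of a digit (lazy).
`fullmatch` succeeds only if the pattern covers the string from start to end.
Here the string isn't matched end-to-end, so the call returns None, and `bool(None)` is False.

False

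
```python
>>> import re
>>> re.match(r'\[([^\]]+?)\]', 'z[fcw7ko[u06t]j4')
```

None

`re.match` only tries the pattern at the start of the string.
Here the pattern fails at index 0, so the call returns None.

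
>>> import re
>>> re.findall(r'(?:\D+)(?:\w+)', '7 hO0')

`findall` yields the raw match text (1 of them) because the pattern has no groups.

[' hO0']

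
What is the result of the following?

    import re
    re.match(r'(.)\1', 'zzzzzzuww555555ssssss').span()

(0, 2)

`\1` has to match the exact text group 1 already captured.
With `match`, the pattern is implicitly anchored at the beginning.
The match spans [0:2] → 'zz'.
Captured: group 1 = 'z'.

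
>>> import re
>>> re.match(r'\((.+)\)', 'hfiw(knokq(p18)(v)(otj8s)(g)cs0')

None

`match` is anchored at position 0; if the pattern doesn't fit there, it returns None.
Here the string doesn't start with a match, so the call returns None.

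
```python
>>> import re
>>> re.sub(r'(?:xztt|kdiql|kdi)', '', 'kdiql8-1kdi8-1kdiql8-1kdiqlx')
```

`|` is ordered: at each position the engine commits to the first alternative that works.
`sub` substitutes '' at each match site.

'8-18-18-1x'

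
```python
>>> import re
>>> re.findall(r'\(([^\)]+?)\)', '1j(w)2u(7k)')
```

Walking the string: at [2:5] match '(w)', group 1 = 'w'; at [7:11] match '(7k)', group 1 = '7k'.
Because there's exactly one group, `findall` drops the full match and keeps group 1 from each hit.

['w', '7k']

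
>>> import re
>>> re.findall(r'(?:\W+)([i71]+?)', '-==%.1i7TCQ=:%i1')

['1', 'i']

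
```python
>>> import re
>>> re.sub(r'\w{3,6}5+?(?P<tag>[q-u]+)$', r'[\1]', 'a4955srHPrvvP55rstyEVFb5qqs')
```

Pattern: 3 to 6 of a word character, then one or more of a literal '5' (lazy); then one or more of a character in [q-u] (captured as 'tag'); then anchored at the end.
`\1` in the replacement pulls in group 1's text for each match.

'a4955srHPrvvP55rs[qqs]'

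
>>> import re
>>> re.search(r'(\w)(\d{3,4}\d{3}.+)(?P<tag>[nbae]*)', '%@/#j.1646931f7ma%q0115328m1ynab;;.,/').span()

(6, 37)

This matches a word character (captured); then 3 to 4 of a digit, then exactly 3 of a digit, then one or more of any character (captured); then zero or more of one of [nbae] (captured as 'tag').
`re.search` scans for the first position where the pattern succeeds.
The match spans [6:37] → '1646931f7ma%q0115328m1ynab;;.,/'.
Captured: group 1 = '1', group 2 = '646931f7ma%q0115328m1ynab;;.,/', group 3 = ''.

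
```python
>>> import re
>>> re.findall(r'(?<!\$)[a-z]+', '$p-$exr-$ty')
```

The negative lookaround is zero-width — it rules out positions where the adjacent text would match, without consuming anything.
Scanning left to right: at [5:7] → 'xr'; at [10:11] → 'y'.
No capturing groups, so `findall` returns the 2 full match strings.

['xr', 'y']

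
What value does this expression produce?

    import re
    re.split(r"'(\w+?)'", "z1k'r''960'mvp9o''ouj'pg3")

Matches to split on: at [3:6] → "'r'"; at [6:11] → "'960'"; at [17:22] → "'ouj'".
With a capturing group present, the delimiter's captured portion is kept in the result list.

['z1k', 'r', '', '960', "mvp9o'", 'ouj', 'pg3']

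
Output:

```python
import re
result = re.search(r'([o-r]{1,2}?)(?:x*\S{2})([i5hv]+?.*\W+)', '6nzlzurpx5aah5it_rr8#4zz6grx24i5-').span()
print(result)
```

Pattern: 1 to 2 of a character in [o-r] (lazy) (captured); then zero or more of the literal 'x', then exactly 2 of a non-whitespace character (non-capturing group); then one or more of one of [i5hv] (lazy), then zero or more of any character, then one or more of a non-word character (captured).
The match spans [6:33] → 'rpx5aah5it_rr8#4zz6grx24i5-'.

(6, 33)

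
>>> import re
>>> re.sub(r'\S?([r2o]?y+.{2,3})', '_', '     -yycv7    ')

This matches optionally a non-whitespace character; then optionally one of [r2o], then one or more of a literal 'y', then 2 to 3 of any character (captured).
Matches: at [5:11] → '-yycv7'.
Every occurrence is swapped for '_'.

'     _    '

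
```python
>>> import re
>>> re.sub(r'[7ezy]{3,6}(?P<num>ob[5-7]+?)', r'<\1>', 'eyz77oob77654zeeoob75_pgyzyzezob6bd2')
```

Pattern: 3 to 6 of one of [7ezy]; then the literal 'ob', then one or more of a character in [5-7] (lazy) (captured as 'num').
Matches: at [24:33] → 'yzyzezob6'.
The replacement refers to a captured group, so each match is rewritten using its own captured text.

'eyz77oob77654zeeoob75_pg<ob6>bd2'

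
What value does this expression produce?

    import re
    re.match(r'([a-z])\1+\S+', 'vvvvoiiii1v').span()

A backreference is literal: `\1` must see the identical characters the first group matched.
With `match`, the pattern is implicitly anchored at the beginning.
The match spans [0:11] → 'vvvvoiiii1v'.
Captured: group 1 = 'v'.

(0, 11)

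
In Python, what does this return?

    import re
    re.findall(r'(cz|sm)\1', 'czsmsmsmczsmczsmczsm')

['sm']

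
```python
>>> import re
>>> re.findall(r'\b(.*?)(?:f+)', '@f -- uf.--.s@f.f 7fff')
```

Pattern: a word boundary (`\b`, zero-width); then zero or more of any character (lazy) (captured); then one or more of a literal 'f' (non-capturing group).
A `+?`/`*?`/`{m,n}?` starts at its minimum and grows only as far as needed for what follows to match.
Walking the string: at [1:2] match 'f', group 1 = ''; at [2:8] match ' -- uf', group 1 = ' -- u'; at [8:15] match '.--.s@f', group 1 = '.--.s@'; at [15:17] match '.f', group 1 = '.'; at [17:22] match ' 7fff', group 1 = ' 7'.
`findall` collects group 1 from each match (5 total).

['', ' -- u', '.--.s@', '.', ' 7']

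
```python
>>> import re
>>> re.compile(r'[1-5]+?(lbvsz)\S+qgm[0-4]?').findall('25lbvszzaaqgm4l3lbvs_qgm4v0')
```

The pattern matches one or more of a character in [1-5] (lazy); then the literal 'lb', then the literal 'vsz' (captured); then one or more of a non-whitespace character, then the literal 'qgm', then optionally a character in [0-4].
`findall` collects group 1 from the one match (1 total).

['lbvsz']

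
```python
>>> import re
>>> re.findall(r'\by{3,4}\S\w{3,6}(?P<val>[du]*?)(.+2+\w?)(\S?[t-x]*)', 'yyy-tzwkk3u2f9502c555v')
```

Pattern: a word boundary (`\b`, zero-width); then 3 to 4 of a literal 'y', then a non-whitespace character, then 3 to 6 of a word character; then zero or more of one of [du] (lazy) (captured as 'val'); then one or more of any character, then one or more of a literal '2', then optionally a word character (captured); then optionally a non-whitespace character, then zero or more of a character in [t-x] (captured).
Scanning left to right: at [0:19] match 'yyy-tzwkk3u2f9502c5', groups = ('', 'u2f9502c', '5').
Multiple groups make `findall` return tuples — one 3-tuple for the one match.

[('', 'u2f9502c', '5')]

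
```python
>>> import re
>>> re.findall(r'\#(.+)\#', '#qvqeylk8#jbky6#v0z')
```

`findall` collects group 1 from the one match (1 total).

['qvqeylk8#jbky6']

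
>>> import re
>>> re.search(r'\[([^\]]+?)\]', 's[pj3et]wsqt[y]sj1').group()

`search` walks the string left to right and returns the first match it finds.
The match spans [1:8] → '[pj3et]'.
Captured: group 1 = 'pj3et'.

'[pj3et]'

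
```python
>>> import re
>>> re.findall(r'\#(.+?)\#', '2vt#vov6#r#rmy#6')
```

Scanning left to right: at [3:9] match '#vov6#', group 1 = 'vov6'; at [10:15] match '#rmy#', group 1 = 'rmy'.
`findall` collects group 1 from each match (2 total).

['vov6', 'rmy']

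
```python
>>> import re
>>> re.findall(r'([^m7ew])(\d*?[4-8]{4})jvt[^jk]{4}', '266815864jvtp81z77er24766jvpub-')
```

[('2', '66815864')]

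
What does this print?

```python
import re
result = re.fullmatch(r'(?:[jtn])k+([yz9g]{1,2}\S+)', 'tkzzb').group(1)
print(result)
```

zzb

The pattern matches one of [jtn] (non-capturing group); then one or more of a literal 'k'; then 1 to 2 of one of [yz9g], then one or more of a non-whitespace character (captured).
For `fullmatch`, every character of the input must be accounted for by the pattern.
The match spans [0:5] → 'tkzzb'.
Captured: group 1 = 'zzb'.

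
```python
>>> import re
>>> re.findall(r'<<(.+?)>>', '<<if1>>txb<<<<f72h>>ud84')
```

['if1', '<<f72h']

The `?` after the quantifier makes it lazy — it takes as little as possible before letting the rest of the pattern try.
Matches: at [0:7] match '<<if1>>', group 1 = 'if1'; at [10:20] match '<<<<f72h>>', group 1 = '<<f72h'.
Because there's exactly one group, `findall` drops the full match and keeps group 1 from each hit.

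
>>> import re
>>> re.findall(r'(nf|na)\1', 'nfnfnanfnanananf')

['nf', 'na']

`\1` is not a pattern — it's the concrete string captured by group 1, re-applied verbatim.
With a single group, `findall` returns only what that group captured — 2 items.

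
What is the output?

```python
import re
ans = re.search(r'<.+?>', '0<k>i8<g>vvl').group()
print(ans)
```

The match spans [1:4] → '<k>'.

<k>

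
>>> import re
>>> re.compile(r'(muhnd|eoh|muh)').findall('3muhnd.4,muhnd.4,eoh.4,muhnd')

['muhnd', 'muhnd', 'eoh', 'muhnd']

Alternation tries branches left to right and keeps the first one that lets the overall match succeed at that position.
One capturing group, so `findall` returns just the captured substring from each match — 4 in all.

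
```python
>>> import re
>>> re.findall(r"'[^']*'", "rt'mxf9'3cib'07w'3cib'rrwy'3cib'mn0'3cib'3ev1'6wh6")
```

["'mxf9'", "'07w'", "'rrwy'", "'mn0'", "'3ev1'"]

Walking the string: at [2:8] → "'mxf9'"; at [12:17] → "'07w'"; at [21:27] → "'rrwy'"; at [31:36] → "'mn0'"; at [40:46] → "'3ev1'".
No capturing groups, so `findall` returns the 5 full match strings.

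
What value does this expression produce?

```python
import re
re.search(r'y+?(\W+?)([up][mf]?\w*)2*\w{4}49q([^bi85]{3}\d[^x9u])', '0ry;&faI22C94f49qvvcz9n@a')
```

None

This matches one or more of a literal 'y' (lazy); then one or more of a non-word character (lazy) (captured); then one of [up], then optionally one of [mf], then zero or more of a word character (captured); then zero or more of the literal '2', then exactly 4 of a word character, then the literal '49q'; then exactly 3 of any character except [bi85], then a digit, then any character except [x9u] (captured).
Unlike `match`, `search` isn't anchored — it looks for the pattern anywhere in the string.
Here the pattern never matches, so the call returns None.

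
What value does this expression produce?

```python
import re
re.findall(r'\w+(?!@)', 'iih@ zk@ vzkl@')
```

['ii', 'z', 'vzk']

A negative assertion filters positions out without eating any characters.
Since nothing is captured, `findall` lists the 3 matched substrings directly.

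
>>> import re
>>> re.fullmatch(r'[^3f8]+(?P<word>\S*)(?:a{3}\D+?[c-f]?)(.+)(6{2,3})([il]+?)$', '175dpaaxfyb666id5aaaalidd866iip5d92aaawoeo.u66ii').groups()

The match spans [0:48] → '175dpaaxfyb666id5aaaalidd866iip5d92aaawoeo.u66ii'.
Captured: group 1 = 'fyb666id5aaaalidd866iip5d92', group 2 = 'oeo.u', group 3 = '66', group 4 = 'ii'.

('fyb666id5aaaalidd866iip5d92', 'oeo.u', '66', 'ii')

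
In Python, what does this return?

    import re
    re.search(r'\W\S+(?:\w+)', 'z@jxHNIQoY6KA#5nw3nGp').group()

'@jxHNIQoY6KA#5nw3nGp'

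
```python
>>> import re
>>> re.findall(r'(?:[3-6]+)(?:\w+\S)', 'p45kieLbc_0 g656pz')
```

With no groups in the pattern, `findall` gives back each whole match — 2 here.

['45kieLbc_0', '656pz']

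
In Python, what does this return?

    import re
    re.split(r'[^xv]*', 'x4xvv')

['', 'x', '', 'x', 'v', 'v', '']

This matches zero or more of any character except [xv].
Matches to split on: at [0:0] → ''; at [1:2] → '4'; at [2:2] → ''; at [3:3] → ''; at [4:4] → ''; ….
The string is cut at each match, leaving 7 pieces.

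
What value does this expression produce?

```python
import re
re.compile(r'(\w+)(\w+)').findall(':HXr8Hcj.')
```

[('HXr8Hc', 'j')]

Pattern: one or more of a word character (captured); then one or more of a word character (captured).
Scanning left to right: at [1:8] match 'HXr8Hcj', groups = ('HXr8Hc', 'j').
With 2 capturing groups, `findall` returns a 2-tuple per match.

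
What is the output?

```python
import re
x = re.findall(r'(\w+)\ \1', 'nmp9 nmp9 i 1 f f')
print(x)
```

`\1` is not a pattern — it's the concrete string captured by group 1, re-applied verbatim.
Walking the string: at [0:9] match 'nmp9 nmp9', group 1 = 'nmp9'; at [14:17] match 'f f', group 1 = 'f'.
Because there's exactly one group, `findall` drops the full match and keeps group 1 from each hit.

['nmp9', 'f']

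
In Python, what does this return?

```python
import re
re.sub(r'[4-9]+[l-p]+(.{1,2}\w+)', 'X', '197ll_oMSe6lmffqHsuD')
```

Pattern: one or more of a character in [4-9]; then one or more of a character in [l-p]; then 1 to 2 of any character, then one or more of a word character (captured).
Matches: at [1:20] → '97ll_oMSe6lmffqHsuD'.
Every occurrence is swapped for 'X'.

'1X'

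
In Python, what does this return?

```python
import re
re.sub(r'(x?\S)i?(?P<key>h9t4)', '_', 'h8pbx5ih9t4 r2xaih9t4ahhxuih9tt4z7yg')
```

'h8pb_ r2_ahhxuih9tt4z7yg'

This matches optionally the literal 'x', then a non-whitespace character (captured); then optionally a literal 'i'; then the literal 'h9t', then a literal '4' (captured as 'key').
Matches: at [4:11] → 'x5ih9t4'; at [14:21] → 'xaih9t4'.
Every occurrence is swapped for '_'.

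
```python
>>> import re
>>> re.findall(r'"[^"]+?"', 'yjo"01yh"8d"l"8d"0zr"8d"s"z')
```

['"01yh"', '"l"', '"0zr"', '"s"']

Matches: at [3:9] → '"01yh"'; at [11:14] → '"l"'; at [16:21] → '"0zr"'; at [23:26] → '"s"'.
No capturing groups, so `findall` returns the 4 full match strings.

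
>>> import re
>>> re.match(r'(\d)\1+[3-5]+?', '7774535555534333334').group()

`re.match` won't scan ahead — the pattern has to work from the very first character.
The match spans [0:4] → '7774'.

'7774'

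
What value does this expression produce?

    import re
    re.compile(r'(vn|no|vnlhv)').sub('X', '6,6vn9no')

'6,6X9X'

Matches: at [3:5] → 'vn'; at [6:8] → 'no'.
Each match is replaced by 'X'.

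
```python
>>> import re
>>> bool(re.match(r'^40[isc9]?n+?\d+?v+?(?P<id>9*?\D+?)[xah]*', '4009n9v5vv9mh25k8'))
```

`re.match` only tries the pattern at the start of the string.
Here the string doesn't start with a match, so the call returns None, and `bool(None)` is False.

False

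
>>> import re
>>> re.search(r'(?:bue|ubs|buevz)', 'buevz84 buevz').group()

The regex engine tests alternatives in the order written; an earlier branch that matches wins even if a later one would match more.
The match spans [0:3] → 'bue'.

'bue'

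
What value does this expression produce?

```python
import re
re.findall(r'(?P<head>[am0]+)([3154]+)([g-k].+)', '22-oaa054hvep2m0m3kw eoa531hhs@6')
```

3 groups means the one result is a tuple of 3 captured strings — 1 here.

[('aa0', '54', 'hvep2m0m3kw eoa531hhs@6')]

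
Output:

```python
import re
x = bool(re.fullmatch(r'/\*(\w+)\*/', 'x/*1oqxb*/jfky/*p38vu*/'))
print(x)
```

False

`re.fullmatch` is like wrapping the pattern in `^…$` (in single-line mode).
Here the string isn't matched end-to-end, so the call returns None, and `bool(None)` is False.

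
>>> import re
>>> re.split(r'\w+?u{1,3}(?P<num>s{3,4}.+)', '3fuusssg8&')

The pattern matches one or more of a word character (lazy), then 1 to 3 of the literal 'u'; then 3 to 4 of a literal 's', then one or more of any character (captured as 'num').
Matches to split on: at [0:10] → '3fuusssg8&'.
With a capturing group present, the delimiter's captured portion is kept in the result list.

['', 'sssg8&', '']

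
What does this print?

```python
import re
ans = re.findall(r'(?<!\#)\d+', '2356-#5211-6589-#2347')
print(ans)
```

['2356', '211', '6589', '347']

`(?!…)`/`(?<!…)` only lets a position through if the neighbouring text does NOT match; no characters are consumed.
No capturing groups, so `findall` returns the 4 full match strings.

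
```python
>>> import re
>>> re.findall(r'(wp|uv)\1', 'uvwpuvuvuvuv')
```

A backreference is literal: `\1` must see the identical characters the first group matched.
Because there's exactly one group, `findall` drops the full match and keeps group 1 from each hit.

['uv', 'uv']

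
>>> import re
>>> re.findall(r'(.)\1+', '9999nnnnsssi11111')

['9', 'n', 's', '1']

After group 1 captures some text, `\1` only succeeds where that same text appears again.
Because there's exactly one group, `findall` drops the full match and keeps group 1 from each hit.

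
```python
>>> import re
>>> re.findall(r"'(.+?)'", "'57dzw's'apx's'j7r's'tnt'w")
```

['57dzw', 'apx', 'j7r', 'tnt']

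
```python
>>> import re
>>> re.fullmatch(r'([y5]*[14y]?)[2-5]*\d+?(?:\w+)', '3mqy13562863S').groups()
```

The match spans [0:13] → '3mqy13562863S'.
Captured: group 1 = ''.

('',)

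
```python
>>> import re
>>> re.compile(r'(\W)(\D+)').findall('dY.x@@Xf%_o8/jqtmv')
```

[('.', 'x@@Xf%_o'), ('/', 'jqtmv')]

This matches a non-word character (captured); then one or more of a non-digit (captured).
Walking the string: at [2:11] match '.x@@Xf%_o', groups = ('.', 'x@@Xf%_o'); at [12:18] match '/jqtmv', groups = ('/', 'jqtmv').
2 groups means each result is a tuple of 2 captured strings — 2 here.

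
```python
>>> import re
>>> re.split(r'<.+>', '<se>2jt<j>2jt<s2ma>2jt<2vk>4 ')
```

Matches to split on: at [0:27] → '<se>2jt<j>2jt<s2ma>2jt<2vk>'.
Splitting on the pattern gives 2 pieces.

['', '4 ']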